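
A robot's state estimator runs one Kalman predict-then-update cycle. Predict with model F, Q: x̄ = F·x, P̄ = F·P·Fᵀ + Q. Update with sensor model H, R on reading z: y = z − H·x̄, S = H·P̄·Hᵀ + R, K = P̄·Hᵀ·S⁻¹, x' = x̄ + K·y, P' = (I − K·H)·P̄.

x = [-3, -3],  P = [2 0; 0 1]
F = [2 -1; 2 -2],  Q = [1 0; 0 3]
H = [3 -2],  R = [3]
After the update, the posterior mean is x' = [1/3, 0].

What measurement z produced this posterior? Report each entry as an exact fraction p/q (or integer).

x̄ = F·x = [-3, 0]
P̄ = F·P·Fᵀ + Q = [10 10; 10 15]
S = H·P̄·Hᵀ + R = [33]
K = P̄·Hᵀ·S⁻¹ = [10/33; 0]
x' − x̄ = [10/3, 0] = K·y
y = (KᵀK)⁻¹·Kᵀ·(x' − x̄) = [11]
z = y + H·x̄ = [11] + [-9] = [2]

z = [2]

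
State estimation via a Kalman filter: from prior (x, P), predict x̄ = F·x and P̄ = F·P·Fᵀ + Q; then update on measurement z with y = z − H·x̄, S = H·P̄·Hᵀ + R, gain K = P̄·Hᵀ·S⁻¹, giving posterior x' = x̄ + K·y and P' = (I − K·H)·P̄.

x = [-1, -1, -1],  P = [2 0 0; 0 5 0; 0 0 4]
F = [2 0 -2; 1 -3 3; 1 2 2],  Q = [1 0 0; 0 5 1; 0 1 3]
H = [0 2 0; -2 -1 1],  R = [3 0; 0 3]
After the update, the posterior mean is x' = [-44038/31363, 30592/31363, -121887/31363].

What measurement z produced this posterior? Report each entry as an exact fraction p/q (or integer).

z = [2, -2]

x̄ = F·x = [0, -1, -5]
P̄ = F·P·Fᵀ + Q = [25 -20 -12; -20 88 -3; -12 -3 41]
S = H·P̄·Hᵀ + R = [355 -102; -102 206]
K = P̄·Hᵀ·S⁻¹ = [-6262/31363 -9495/31363; 15527/31363 -153/62726; 2850/31363 11764/31363]
x' − x̄ = [-44038/31363, 61955/31363, 34928/31363] = K·y
y = (KᵀK)⁻¹·Kᵀ·(x' − x̄) = [4, 2]
z = y + H·x̄ = [4, 2] + [-2, -4] = [2, -2]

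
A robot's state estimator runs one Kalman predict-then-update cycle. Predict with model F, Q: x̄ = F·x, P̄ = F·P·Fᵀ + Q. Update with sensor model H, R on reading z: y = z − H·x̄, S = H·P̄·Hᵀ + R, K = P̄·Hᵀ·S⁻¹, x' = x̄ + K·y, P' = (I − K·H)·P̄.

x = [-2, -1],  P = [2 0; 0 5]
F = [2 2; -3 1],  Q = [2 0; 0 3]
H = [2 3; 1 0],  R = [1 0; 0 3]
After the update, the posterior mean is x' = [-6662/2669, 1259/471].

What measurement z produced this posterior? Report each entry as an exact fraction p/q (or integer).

z = [3, -2]

x̄ = F·x = [-6, 5]
P̄ = F·P·Fᵀ + Q = [30 -2; -2 26]
S = H·P̄·Hᵀ + R = [331 54; 54 33]
K = P̄·Hᵀ·S⁻¹ = [54/2669 2338/2669; 50/157 -274/471]
x' − x̄ = [9352/2669, -1096/471] = K·y
y = (KᵀK)⁻¹·Kᵀ·(x' − x̄) = [0, 4]
z = y + H·x̄ = [0, 4] + [3, -6] = [3, -2]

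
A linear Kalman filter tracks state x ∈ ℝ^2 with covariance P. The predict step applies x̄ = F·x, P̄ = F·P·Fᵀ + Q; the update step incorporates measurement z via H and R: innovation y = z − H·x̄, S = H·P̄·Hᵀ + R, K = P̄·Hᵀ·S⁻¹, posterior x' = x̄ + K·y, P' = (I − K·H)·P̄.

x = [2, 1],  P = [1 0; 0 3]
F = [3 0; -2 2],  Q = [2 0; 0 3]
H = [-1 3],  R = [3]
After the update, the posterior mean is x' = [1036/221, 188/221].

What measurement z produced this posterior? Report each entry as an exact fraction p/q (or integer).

x̄ = F·x = [6, -2]
P̄ = F·P·Fᵀ + Q = [11 -6; -6 19]
S = H·P̄·Hᵀ + R = [221]
K = P̄·Hᵀ·S⁻¹ = [-29/221; 63/221]
x' − x̄ = [-290/221, 630/221] = K·y
y = (KᵀK)⁻¹·Kᵀ·(x' − x̄) = [10]
z = y + H·x̄ = [10] + [-12] = [-2]

z = [-2]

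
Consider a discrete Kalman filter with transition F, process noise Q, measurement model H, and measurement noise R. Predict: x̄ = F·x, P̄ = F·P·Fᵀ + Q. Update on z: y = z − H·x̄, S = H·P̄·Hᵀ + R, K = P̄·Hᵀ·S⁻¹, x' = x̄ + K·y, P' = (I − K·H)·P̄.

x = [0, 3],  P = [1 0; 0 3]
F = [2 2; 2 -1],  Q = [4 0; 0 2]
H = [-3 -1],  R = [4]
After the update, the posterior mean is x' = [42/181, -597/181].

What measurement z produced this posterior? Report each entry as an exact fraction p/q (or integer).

x̄ = F·x = [6, -3]
P̄ = F·P·Fᵀ + Q = [20 -2; -2 9]
S = H·P̄·Hᵀ + R = [181]
K = P̄·Hᵀ·S⁻¹ = [-58/181; -3/181]
x' − x̄ = [-1044/181, -54/181] = K·y
y = (KᵀK)⁻¹·Kᵀ·(x' − x̄) = [18]
z = y + H·x̄ = [18] + [-15] = [3]

z = [3]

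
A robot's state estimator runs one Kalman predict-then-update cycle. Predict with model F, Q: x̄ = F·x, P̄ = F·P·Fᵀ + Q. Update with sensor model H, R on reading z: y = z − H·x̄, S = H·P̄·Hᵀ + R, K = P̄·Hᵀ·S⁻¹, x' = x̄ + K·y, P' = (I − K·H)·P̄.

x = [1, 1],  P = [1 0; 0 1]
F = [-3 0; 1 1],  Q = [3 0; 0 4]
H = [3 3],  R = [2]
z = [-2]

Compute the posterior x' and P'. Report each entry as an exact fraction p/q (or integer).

x' = [-303/110, 229/110]
P' = [591/110 -573/110; -573/110 579/110]

x̄ = F·x = [-3, 2]
P̄ = F·P·Fᵀ + Q = [12 -3; -3 6]
y = z − H·x̄ = [1]
S = H·P̄·Hᵀ + R = [110]
K = P̄·Hᵀ·S⁻¹ = [27/110; 9/110]
x' = x̄ + K·y = [-303/110, 229/110]
P' = (I − K·H)·P̄ = [591/110 -573/110; -573/110 579/110]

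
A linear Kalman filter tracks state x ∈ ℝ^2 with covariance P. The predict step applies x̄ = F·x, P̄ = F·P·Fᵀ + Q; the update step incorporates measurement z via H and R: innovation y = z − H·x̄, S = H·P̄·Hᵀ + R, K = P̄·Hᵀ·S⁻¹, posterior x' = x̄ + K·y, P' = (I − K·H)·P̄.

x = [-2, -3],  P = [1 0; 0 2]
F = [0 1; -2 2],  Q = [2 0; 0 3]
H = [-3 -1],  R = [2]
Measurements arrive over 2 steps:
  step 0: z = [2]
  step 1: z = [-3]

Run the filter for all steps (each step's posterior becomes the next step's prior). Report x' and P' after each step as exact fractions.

step 0: x̄ = F·x = [-3, -2]
step 0: P̄ = F·P·Fᵀ + Q = [4 4; 4 15]
step 0: y = z − H·x̄ = [-9]
step 0: S = H·P̄·Hᵀ + R = [77]
step 0: K = P̄·Hᵀ·S⁻¹ = [-16/77; -27/77]
step 0: x' = x̄ + K·y = [-87/77, 89/77]
step 0: P' = (I − K·H)·P̄ = [52/77 -124/77; -124/77 426/77]
step 1: x̄ = F·x = [89/77, 32/7]
step 1: P̄ = F·P·Fᵀ + Q = [580/77 100/7; 100/7 285/7]
step 1: y = z − H·x̄ = [388/77]
step 1: S = H·P̄·Hᵀ + R = [15109/77]
step 1: K = P̄·Hᵀ·S⁻¹ = [-2840/15109; -6435/15109]
step 1: x' = x̄ + K·y = [3153/15109, 36644/15109]
step 1: P' = (I − K·H)·P̄ = [9060/15109 -21500/15109; -21500/15109 77370/15109]

step 0: x' = [-87/77, 89/77], P' = [52/77 -124/77; -124/77 426/77]
step 1: x' = [3153/15109, 36644/15109], P' = [9060/15109 -21500/15109; -21500/15109 77370/15109]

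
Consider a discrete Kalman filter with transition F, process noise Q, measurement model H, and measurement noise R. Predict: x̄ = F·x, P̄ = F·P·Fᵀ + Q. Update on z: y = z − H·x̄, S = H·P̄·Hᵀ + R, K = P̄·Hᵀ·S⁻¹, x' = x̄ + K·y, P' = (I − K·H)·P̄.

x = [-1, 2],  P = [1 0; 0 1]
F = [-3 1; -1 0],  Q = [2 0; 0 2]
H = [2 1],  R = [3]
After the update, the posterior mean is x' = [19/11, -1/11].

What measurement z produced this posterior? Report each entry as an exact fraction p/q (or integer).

x̄ = F·x = [5, 1]
P̄ = F·P·Fᵀ + Q = [12 3; 3 3]
S = H·P̄·Hᵀ + R = [66]
K = P̄·Hᵀ·S⁻¹ = [9/22; 3/22]
x' − x̄ = [-36/11, -12/11] = K·y
y = (KᵀK)⁻¹·Kᵀ·(x' − x̄) = [-8]
z = y + H·x̄ = [-8] + [11] = [3]

z = [3]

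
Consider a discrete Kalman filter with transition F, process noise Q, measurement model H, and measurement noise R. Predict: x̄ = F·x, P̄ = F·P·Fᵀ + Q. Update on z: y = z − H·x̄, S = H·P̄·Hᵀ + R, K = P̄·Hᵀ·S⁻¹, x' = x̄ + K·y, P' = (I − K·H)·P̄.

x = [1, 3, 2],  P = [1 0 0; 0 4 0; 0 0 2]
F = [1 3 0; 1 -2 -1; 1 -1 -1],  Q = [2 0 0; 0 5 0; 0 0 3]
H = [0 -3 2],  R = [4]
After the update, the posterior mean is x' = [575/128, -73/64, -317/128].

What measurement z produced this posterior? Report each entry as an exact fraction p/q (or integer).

x̄ = F·x = [10, -7, -4]
P̄ = F·P·Fᵀ + Q = [39 -23 -11; -23 24 11; -11 11 10]
S = H·P̄·Hᵀ + R = [128]
K = P̄·Hᵀ·S⁻¹ = [47/128; -25/64; -13/128]
x' − x̄ = [-705/128, 375/64, 195/128] = K·y
y = (KᵀK)⁻¹·Kᵀ·(x' − x̄) = [-15]
z = y + H·x̄ = [-15] + [13] = [-2]

z = [-2]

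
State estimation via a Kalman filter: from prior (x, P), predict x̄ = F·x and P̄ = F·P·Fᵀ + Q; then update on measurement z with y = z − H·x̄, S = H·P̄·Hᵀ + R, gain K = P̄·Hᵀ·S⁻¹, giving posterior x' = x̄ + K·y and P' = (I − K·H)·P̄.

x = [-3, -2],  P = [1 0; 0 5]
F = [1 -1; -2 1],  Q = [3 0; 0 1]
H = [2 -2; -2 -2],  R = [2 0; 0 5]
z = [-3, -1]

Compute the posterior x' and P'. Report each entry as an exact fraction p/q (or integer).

x' = [-471/1667, 2107/1667]
P' = [619/1667 211/1667; 211/1667 624/1667]

x̄ = F·x = [-1, 4]
P̄ = F·P·Fᵀ + Q = [9 -7; -7 10]
y = z − H·x̄ = [7, 5]
S = H·P̄·Hᵀ + R = [134 4; 4 25]
K = P̄·Hᵀ·S⁻¹ = [408/1667 -332/1667; -413/1667 -334/1667]
x' = x̄ + K·y = [-471/1667, 2107/1667]
P' = (I − K·H)·P̄ = [619/1667 211/1667; 211/1667 624/1667]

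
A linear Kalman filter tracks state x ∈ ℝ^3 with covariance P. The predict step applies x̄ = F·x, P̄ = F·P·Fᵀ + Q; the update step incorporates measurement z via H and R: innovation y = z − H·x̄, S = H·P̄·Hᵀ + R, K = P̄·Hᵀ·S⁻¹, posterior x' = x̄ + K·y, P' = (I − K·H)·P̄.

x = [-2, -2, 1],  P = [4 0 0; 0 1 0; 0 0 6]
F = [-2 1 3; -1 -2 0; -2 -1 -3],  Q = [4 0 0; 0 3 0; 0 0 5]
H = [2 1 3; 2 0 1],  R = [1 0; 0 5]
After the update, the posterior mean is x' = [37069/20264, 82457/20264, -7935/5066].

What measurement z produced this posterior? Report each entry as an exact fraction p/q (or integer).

x̄ = F·x = [5, 6, 3]
P̄ = F·P·Fᵀ + Q = [75 6 -39; 6 11 10; -39 10 76]
S = H·P̄·Hᵀ + R = [612 238; 238 225]
K = P̄·Hᵀ·S⁻¹ = [-17643/81056 1725/2384; 6689/81056 25/2384; 9119/20264 -289/596]
x' − x̄ = [-64251/20264, -39127/20264, -23133/5066] = K·y
y = (KᵀK)⁻¹·Kᵀ·(x' − x̄) = [-22, -11]
z = y + H·x̄ = [-22, -11] + [25, 13] = [3, 2]

z = [3, 2]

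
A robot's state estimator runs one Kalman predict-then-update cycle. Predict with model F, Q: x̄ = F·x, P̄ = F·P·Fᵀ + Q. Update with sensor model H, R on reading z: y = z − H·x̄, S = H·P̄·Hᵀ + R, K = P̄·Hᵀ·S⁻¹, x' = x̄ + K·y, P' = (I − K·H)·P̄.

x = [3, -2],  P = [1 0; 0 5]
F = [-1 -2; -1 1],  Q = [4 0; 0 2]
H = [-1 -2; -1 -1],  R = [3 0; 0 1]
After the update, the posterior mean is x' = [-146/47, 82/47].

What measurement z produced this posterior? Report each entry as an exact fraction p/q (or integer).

x̄ = F·x = [1, -5]
P̄ = F·P·Fᵀ + Q = [25 -9; -9 8]
S = H·P̄·Hᵀ + R = [24 14; 14 16]
K = P̄·Hᵀ·S⁻¹ = [28/47 -143/94; -63/94 61/94]
x' − x̄ = [-193/47, 317/47] = K·y
y = (KᵀK)⁻¹·Kᵀ·(x' − x̄) = [-12, -2]
z = y + H·x̄ = [-12, -2] + [9, 4] = [-3, 2]

z = [-3, 2]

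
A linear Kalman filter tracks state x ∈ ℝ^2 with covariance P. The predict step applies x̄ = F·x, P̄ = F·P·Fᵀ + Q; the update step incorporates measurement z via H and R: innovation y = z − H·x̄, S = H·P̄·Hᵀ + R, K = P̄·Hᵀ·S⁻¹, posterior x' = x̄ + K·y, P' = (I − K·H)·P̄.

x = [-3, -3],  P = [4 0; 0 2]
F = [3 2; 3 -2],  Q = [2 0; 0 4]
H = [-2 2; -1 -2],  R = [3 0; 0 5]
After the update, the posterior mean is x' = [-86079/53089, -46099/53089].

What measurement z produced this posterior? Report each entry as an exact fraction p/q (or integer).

x̄ = F·x = [-15, -3]
P̄ = F·P·Fᵀ + Q = [46 28; 28 48]
S = H·P̄·Hᵀ + R = [155 -44; -44 355]
K = P̄·Hᵀ·S⁻¹ = [-17268/53089 -17394/53089; 8744/53089 -17460/53089]
x' − x̄ = [710256/53089, 113168/53089] = K·y
y = (KᵀK)⁻¹·Kᵀ·(x' − x̄) = [-23, -18]
z = y + H·x̄ = [-23, -18] + [24, 21] = [1, 3]

z = [1, 3]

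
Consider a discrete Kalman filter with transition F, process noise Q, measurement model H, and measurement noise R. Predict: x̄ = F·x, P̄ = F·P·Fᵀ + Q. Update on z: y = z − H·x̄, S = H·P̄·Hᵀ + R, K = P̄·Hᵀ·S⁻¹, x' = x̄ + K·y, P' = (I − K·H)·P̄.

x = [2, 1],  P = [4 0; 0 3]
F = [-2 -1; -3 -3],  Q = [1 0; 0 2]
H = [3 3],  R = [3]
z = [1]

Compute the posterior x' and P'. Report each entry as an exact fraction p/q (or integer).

x' = [9/454, 64/227]
P' = [653/454 -300/227; -300/227 349/227]

x̄ = F·x = [-5, -9]
P̄ = F·P·Fᵀ + Q = [20 33; 33 65]
y = z − H·x̄ = [43]
S = H·P̄·Hᵀ + R = [1362]
K = P̄·Hᵀ·S⁻¹ = [53/454; 49/227]
x' = x̄ + K·y = [9/454, 64/227]
P' = (I − K·H)·P̄ = [653/454 -300/227; -300/227 349/227]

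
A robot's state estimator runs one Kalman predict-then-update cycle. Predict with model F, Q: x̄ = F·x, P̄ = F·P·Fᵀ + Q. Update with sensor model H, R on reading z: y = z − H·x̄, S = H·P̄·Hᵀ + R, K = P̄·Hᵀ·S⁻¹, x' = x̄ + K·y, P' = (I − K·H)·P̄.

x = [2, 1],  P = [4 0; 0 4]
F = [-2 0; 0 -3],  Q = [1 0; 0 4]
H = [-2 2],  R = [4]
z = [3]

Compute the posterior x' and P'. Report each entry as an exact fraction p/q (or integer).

x̄ = F·x = [-4, -3]
P̄ = F·P·Fᵀ + Q = [17 0; 0 40]
y = z − H·x̄ = [1]
S = H·P̄·Hᵀ + R = [232]
K = P̄·Hᵀ·S⁻¹ = [-17/116; 10/29]
x' = x̄ + K·y = [-481/116, -77/29]
P' = (I − K·H)·P̄ = [697/58 340/29; 340/29 360/29]

x' = [-481/116, -77/29]
P' = [697/58 340/29; 340/29 360/29]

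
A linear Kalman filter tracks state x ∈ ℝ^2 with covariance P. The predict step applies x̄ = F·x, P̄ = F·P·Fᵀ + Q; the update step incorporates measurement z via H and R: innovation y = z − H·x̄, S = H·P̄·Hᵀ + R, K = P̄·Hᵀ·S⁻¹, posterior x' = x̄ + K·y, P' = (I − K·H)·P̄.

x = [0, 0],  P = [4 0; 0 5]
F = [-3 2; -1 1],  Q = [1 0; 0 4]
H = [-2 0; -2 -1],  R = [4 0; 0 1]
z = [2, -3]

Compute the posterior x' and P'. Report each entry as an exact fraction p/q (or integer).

x' = [47/322, 717/322]
P' = [157/322 -123/161; -123/161 649/322]

x̄ = F·x = [0, 0]
P̄ = F·P·Fᵀ + Q = [57 22; 22 13]
y = z − H·x̄ = [2, -3]
S = H·P̄·Hᵀ + R = [232 272; 272 330]
K = P̄·Hᵀ·S⁻¹ = [-157/644 -34/161; 123/322 -157/322]
x' = x̄ + K·y = [47/322, 717/322]
P' = (I − K·H)·P̄ = [157/322 -123/161; -123/161 649/322]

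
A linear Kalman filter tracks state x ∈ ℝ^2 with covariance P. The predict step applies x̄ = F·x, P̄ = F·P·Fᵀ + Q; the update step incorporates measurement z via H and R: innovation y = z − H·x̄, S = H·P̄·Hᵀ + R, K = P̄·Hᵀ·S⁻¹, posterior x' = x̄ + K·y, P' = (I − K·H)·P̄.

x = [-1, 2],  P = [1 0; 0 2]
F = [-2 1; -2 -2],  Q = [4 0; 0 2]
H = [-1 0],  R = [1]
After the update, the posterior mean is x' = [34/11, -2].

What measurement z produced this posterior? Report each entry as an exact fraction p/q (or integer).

x̄ = F·x = [4, -2]
P̄ = F·P·Fᵀ + Q = [10 0; 0 14]
S = H·P̄·Hᵀ + R = [11]
K = P̄·Hᵀ·S⁻¹ = [-10/11; 0]
x' − x̄ = [-10/11, 0] = K·y
y = (KᵀK)⁻¹·Kᵀ·(x' − x̄) = [1]
z = y + H·x̄ = [1] + [-4] = [-3]

z = [-3]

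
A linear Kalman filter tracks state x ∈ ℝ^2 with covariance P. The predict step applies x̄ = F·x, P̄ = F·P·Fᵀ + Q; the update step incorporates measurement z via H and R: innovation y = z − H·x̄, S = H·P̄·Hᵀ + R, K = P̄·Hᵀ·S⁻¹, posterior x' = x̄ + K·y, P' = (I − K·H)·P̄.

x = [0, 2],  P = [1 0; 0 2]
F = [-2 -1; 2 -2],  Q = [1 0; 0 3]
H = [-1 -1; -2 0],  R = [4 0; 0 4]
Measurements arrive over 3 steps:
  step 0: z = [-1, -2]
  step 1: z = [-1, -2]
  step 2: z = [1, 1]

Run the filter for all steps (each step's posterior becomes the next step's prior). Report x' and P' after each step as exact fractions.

step 0: x̄ = F·x = [-2, -4]
step 0: P̄ = F·P·Fᵀ + Q = [7 0; 0 15]
step 0: y = z − H·x̄ = [-7, -6]
step 0: S = H·P̄·Hᵀ + R = [26 14; 14 32]
step 0: K = P̄·Hᵀ·S⁻¹ = [-7/159 -133/318; -40/53 35/106]
step 0: x' = x̄ + K·y = [130/159, -37/53]
step 0: P' = (I − K·H)·P̄ = [133/159 -35/53; -35/53 195/53]
step 1: x̄ = F·x = [-149/159, 482/159]
step 1: P̄ = F·P·Fᵀ + Q = [856/159 428/159; 428/159 4189/159]
step 1: y = z − H·x̄ = [58/53, -616/159]
step 1: S = H·P̄·Hᵀ + R = [2179/53 856/53; 856/53 4060/159]
step 1: K = P̄·Hᵀ·S⁻¹ = [-1284/31361 -12412/31361; -26017/31361 9844/31361]
step 1: x' = x̄ + K·y = [17293/31361, 28460/31361]
step 1: P' = (I − K·H)·P̄ = [24824/31361 -19688/31361; -19688/31361 123756/31361]
step 2: x̄ = F·x = [-63046/31361, -22334/31361]
step 2: P̄ = F·P·Fᵀ + Q = [175661/31361 108840/31361; 108840/31361 845907/31361]
step 2: y = z − H·x̄ = [-54019/31361, -94731/31361]
step 2: S = H·P̄·Hᵀ + R = [1364692/31361 569002/31361; 569002/31361 828088/31361]
step 2: K = P̄·Hᵀ·S⁻¹ = [-40643/918249 -723293/1836498; -1771718/2142581 186907/612166]
step 2: x' = x̄ + K·y = [-1367131/1836498, -128609/612166]
step 2: P' = (I − K·H)·P̄ = [723293/918249 -186907/306083; -186907/306083 8395221/2142581]

step 0: x' = [130/159, -37/53], P' = [133/159 -35/53; -35/53 195/53]
step 1: x' = [17293/31361, 28460/31361], P' = [24824/31361 -19688/31361; -19688/31361 123756/31361]
step 2: x' = [-1367131/1836498, -128609/612166], P' = [723293/918249 -186907/306083; -186907/306083 8395221/2142581]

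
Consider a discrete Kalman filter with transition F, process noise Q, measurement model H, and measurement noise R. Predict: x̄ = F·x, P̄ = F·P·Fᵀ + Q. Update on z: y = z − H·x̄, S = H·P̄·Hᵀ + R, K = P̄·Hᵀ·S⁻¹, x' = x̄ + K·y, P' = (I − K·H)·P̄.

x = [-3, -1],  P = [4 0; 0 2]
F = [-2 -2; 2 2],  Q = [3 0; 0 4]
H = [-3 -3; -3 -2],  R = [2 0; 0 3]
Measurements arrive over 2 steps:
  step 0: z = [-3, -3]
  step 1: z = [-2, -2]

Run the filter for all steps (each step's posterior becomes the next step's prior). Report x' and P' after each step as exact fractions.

step 0: x̄ = F·x = [8, -8]
step 0: P̄ = F·P·Fᵀ + Q = [27 -24; -24 28]
step 0: y = z − H·x̄ = [-3, 5]
step 0: S = H·P̄·Hᵀ + R = [65 51; 51 70]
step 0: K = P̄·Hᵀ·S⁻¹ = [1053/1949 -1686/1949; -1656/1949 1652/1949]
step 0: x' = x̄ + K·y = [4003/1949, -2364/1949]
step 0: P' = (I − K·H)·P̄ = [6462/1949 -7164/1949; -7164/1949 8268/1949]
step 1: x̄ = F·x = [-3278/1949, 3278/1949]
step 1: P̄ = F·P·Fᵀ + Q = [7455/1949 -1608/1949; -1608/1949 9404/1949]
step 1: y = z − H·x̄ = [-2, -7176/1949]
step 1: S = H·P̄·Hᵀ + R = [65 51; 51 91262/1949]
step 1: K = P̄·Hᵀ·S⁻¹ = [155241/862681 -350094/862681; -381960/862681 283828/862681]
step 1: x' = x̄ + K·y = [-472408/862681, 1169830/862681]
step 1: P' = (I − K·H)·P̄ = [1257270/862681 -1360764/862681; -1360764/862681 1615404/862681]

step 0: x' = [4003/1949, -2364/1949], P' = [6462/1949 -7164/1949; -7164/1949 8268/1949]
step 1: x' = [-472408/862681, 1169830/862681], P' = [1257270/862681 -1360764/862681; -1360764/862681 1615404/862681]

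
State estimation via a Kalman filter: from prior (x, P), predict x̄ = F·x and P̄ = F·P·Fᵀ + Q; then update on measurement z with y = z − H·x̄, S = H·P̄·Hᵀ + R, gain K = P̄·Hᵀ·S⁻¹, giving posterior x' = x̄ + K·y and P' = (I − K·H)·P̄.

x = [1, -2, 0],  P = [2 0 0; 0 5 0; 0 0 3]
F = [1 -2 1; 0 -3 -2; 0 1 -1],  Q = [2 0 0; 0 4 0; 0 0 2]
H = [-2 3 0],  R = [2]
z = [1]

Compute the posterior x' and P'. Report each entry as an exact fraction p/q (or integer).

x̄ = F·x = [5, 6, -2]
P̄ = F·P·Fᵀ + Q = [27 24 -13; 24 61 -9; -13 -9 10]
y = z − H·x̄ = [-7]
S = H·P̄·Hᵀ + R = [371]
K = P̄·Hᵀ·S⁻¹ = [18/371; 135/371; -1/371]
x' = x̄ + K·y = [247/53, 183/53, -105/53]
P' = (I − K·H)·P̄ = [9693/371 6474/371 -4805/371; 6474/371 4406/371 -3204/371; -4805/371 -3204/371 3709/371]

x' = [247/53, 183/53, -105/53]
P' = [9693/371 6474/371 -4805/371; 6474/371 4406/371 -3204/371; -4805/371 -3204/371 3709/371]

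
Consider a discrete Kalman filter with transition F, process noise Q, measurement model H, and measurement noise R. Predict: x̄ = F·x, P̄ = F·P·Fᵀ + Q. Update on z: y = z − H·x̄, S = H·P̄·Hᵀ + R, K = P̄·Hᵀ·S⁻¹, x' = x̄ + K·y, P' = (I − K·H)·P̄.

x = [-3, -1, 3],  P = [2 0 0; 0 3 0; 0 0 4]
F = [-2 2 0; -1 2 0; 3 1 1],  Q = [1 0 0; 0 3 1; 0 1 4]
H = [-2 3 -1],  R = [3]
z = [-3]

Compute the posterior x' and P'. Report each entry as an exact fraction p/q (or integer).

x̄ = F·x = [4, 1, -7]
P̄ = F·P·Fᵀ + Q = [21 16 -6; 16 17 1; -6 1 29]
y = z − H·x̄ = [-5]
S = H·P̄·Hᵀ + R = [47]
K = P̄·Hᵀ·S⁻¹ = [12/47; 18/47; -14/47]
x' = x̄ + K·y = [128/47, -43/47, -259/47]
P' = (I − K·H)·P̄ = [843/47 536/47 -114/47; 536/47 475/47 299/47; -114/47 299/47 1167/47]

x' = [128/47, -43/47, -259/47]
P' = [843/47 536/47 -114/47; 536/47 475/47 299/47; -114/47 299/47 1167/47]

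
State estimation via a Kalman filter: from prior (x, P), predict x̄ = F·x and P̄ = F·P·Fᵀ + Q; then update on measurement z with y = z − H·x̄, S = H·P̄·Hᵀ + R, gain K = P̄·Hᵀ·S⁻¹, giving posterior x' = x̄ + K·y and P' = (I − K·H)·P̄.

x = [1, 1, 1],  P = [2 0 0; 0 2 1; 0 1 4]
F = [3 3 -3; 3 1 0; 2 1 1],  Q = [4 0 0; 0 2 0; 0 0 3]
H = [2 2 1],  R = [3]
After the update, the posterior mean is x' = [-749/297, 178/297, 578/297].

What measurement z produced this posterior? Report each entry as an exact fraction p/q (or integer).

x̄ = F·x = [3, 4, 4]
P̄ = F·P·Fᵀ + Q = [58 21 6; 21 22 15; 6 15 19]
S = H·P̄·Hᵀ + R = [594]
K = P̄·Hᵀ·S⁻¹ = [82/297; 101/594; 61/594]
x' − x̄ = [-1640/297, -1010/297, -610/297] = K·y
y = (KᵀK)⁻¹·Kᵀ·(x' − x̄) = [-20]
z = y + H·x̄ = [-20] + [18] = [-2]

z = [-2]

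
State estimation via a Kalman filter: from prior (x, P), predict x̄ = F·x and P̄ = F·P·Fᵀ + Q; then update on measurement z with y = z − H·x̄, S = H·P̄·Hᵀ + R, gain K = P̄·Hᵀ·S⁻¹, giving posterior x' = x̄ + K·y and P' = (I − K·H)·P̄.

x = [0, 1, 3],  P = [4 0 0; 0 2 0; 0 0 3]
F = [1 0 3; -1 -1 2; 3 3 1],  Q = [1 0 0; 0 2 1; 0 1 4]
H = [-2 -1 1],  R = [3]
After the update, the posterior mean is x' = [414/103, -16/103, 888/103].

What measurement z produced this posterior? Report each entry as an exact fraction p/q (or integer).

x̄ = F·x = [9, 5, 6]
P̄ = F·P·Fᵀ + Q = [32 14 21; 14 20 -11; 21 -11 61]
S = H·P̄·Hᵀ + R = [206]
K = P̄·Hᵀ·S⁻¹ = [-57/206; -59/206; 15/103]
x' − x̄ = [-513/103, -531/103, 270/103] = K·y
y = (KᵀK)⁻¹·Kᵀ·(x' − x̄) = [18]
z = y + H·x̄ = [18] + [-17] = [1]

z = [1]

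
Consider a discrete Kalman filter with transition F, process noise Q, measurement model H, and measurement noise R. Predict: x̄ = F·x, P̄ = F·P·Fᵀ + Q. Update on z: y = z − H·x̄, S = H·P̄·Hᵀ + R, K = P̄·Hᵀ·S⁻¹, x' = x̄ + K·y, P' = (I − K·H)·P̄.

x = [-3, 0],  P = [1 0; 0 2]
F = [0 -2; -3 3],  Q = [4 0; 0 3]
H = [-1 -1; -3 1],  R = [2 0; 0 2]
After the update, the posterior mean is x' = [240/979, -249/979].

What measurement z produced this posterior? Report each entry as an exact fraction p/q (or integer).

x̄ = F·x = [0, 9]
P̄ = F·P·Fᵀ + Q = [12 -12; -12 30]
S = H·P̄·Hᵀ + R = [20 -18; -18 212]
K = P̄·Hᵀ·S⁻¹ = [-216/979 -240/979; -657/979 249/979]
x' − x̄ = [240/979, -9060/979] = K·y
y = (KᵀK)⁻¹·Kᵀ·(x' − x̄) = [10, -10]
z = y + H·x̄ = [10, -10] + [-9, 9] = [1, -1]

z = [1, -1]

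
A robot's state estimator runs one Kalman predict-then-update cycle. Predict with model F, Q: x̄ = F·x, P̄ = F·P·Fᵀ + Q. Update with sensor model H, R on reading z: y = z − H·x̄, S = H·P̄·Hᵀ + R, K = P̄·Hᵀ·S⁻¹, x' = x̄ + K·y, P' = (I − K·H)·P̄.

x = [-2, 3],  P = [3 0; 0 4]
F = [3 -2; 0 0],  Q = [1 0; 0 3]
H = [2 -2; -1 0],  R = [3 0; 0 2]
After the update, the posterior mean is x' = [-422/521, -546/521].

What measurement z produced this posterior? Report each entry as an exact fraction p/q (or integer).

z = [1, 1]

x̄ = F·x = [-12, 0]
P̄ = F·P·Fᵀ + Q = [44 0; 0 3]
S = H·P̄·Hᵀ + R = [191 -88; -88 46]
K = P̄·Hᵀ·S⁻¹ = [88/521 -330/521; -138/521 -264/521]
x' − x̄ = [5830/521, -546/521] = K·y
y = (KᵀK)⁻¹·Kᵀ·(x' − x̄) = [25, -11]
z = y + H·x̄ = [25, -11] + [-24, 12] = [1, 1]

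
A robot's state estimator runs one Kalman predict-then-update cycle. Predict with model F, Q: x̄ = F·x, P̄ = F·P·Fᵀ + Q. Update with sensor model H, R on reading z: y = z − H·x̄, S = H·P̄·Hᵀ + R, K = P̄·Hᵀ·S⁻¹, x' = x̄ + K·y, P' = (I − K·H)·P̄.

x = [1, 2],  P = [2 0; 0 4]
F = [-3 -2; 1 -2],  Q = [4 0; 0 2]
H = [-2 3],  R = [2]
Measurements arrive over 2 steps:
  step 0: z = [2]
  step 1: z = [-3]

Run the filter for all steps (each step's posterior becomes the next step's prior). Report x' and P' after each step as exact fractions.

step 0: x̄ = F·x = [-7, -3]
step 0: P̄ = F·P·Fᵀ + Q = [38 10; 10 20]
step 0: y = z − H·x̄ = [-3]
step 0: S = H·P̄·Hᵀ + R = [214]
step 0: K = P̄·Hᵀ·S⁻¹ = [-23/107; 20/107]
step 0: x' = x̄ + K·y = [-680/107, -381/107]
step 0: P' = (I − K·H)·P̄ = [3008/107 1990/107; 1990/107 1340/107]
step 1: x̄ = F·x = [2802/107, 82/107]
step 1: P̄ = F·P·Fᵀ + Q = [56740/107 4296/107; 4296/107 622/107]
step 1: y = z − H·x̄ = [5037/107]
step 1: S = H·P̄·Hᵀ + R = [181220/107]
step 1: K = P̄·Hᵀ·S⁻¹ = [-25148/45305; -3363/90610]
step 1: x' = x̄ + K·y = [2562/45305, -88873/90610]
step 1: P' = (I − K·H)·P̄ = [382412/45305 238176/45305; 238176/45305 157663/45305]

step 0: x' = [-680/107, -381/107], P' = [3008/107 1990/107; 1990/107 1340/107]
step 1: x' = [2562/45305, -88873/90610], P' = [382412/45305 238176/45305; 238176/45305 157663/45305]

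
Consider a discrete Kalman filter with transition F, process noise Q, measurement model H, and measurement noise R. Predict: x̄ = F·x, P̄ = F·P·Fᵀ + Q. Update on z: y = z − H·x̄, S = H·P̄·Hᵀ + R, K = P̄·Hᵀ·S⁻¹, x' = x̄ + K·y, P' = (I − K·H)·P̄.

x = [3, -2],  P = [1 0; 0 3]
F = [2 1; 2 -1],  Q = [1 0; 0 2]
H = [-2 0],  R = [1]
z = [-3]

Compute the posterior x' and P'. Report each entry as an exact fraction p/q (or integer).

x' = [52/33, 254/33]
P' = [8/33 1/33; 1/33 293/33]

x̄ = F·x = [4, 8]
P̄ = F·P·Fᵀ + Q = [8 1; 1 9]
y = z − H·x̄ = [5]
S = H·P̄·Hᵀ + R = [33]
K = P̄·Hᵀ·S⁻¹ = [-16/33; -2/33]
x' = x̄ + K·y = [52/33, 254/33]
P' = (I − K·H)·P̄ = [8/33 1/33; 1/33 293/33]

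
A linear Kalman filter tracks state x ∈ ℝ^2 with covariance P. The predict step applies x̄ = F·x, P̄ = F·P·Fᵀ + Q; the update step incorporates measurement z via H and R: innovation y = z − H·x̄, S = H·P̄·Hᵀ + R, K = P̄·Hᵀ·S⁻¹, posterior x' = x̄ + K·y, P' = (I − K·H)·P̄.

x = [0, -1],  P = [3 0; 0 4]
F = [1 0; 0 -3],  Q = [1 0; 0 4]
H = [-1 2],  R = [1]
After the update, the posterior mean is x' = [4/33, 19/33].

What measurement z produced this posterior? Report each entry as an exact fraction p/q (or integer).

z = [1]

x̄ = F·x = [0, 3]
P̄ = F·P·Fᵀ + Q = [4 0; 0 40]
S = H·P̄·Hᵀ + R = [165]
K = P̄·Hᵀ·S⁻¹ = [-4/165; 16/33]
x' − x̄ = [4/33, -80/33] = K·y
y = (KᵀK)⁻¹·Kᵀ·(x' − x̄) = [-5]
z = y + H·x̄ = [-5] + [6] = [1]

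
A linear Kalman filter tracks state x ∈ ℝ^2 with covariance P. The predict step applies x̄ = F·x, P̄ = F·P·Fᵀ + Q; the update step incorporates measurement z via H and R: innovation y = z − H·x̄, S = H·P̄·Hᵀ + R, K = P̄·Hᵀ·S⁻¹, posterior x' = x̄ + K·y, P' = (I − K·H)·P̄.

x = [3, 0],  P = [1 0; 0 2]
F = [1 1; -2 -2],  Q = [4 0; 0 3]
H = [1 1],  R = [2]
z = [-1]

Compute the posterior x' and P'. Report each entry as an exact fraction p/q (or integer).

x̄ = F·x = [3, -6]
P̄ = F·P·Fᵀ + Q = [7 -6; -6 15]
y = z − H·x̄ = [2]
S = H·P̄·Hᵀ + R = [12]
K = P̄·Hᵀ·S⁻¹ = [1/12; 3/4]
x' = x̄ + K·y = [19/6, -9/2]
P' = (I − K·H)·P̄ = [83/12 -27/4; -27/4 33/4]

x' = [19/6, -9/2]
P' = [83/12 -27/4; -27/4 33/4]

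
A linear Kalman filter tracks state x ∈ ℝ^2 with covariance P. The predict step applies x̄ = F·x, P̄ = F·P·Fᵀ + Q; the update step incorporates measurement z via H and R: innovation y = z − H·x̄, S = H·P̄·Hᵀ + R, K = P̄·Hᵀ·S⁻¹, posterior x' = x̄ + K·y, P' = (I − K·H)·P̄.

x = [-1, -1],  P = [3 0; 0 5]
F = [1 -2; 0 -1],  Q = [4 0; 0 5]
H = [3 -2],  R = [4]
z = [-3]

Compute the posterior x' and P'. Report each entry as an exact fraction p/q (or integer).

x̄ = F·x = [1, 1]
P̄ = F·P·Fᵀ + Q = [27 10; 10 10]
y = z − H·x̄ = [-4]
S = H·P̄·Hᵀ + R = [167]
K = P̄·Hᵀ·S⁻¹ = [61/167; 10/167]
x' = x̄ + K·y = [-77/167, 127/167]
P' = (I − K·H)·P̄ = [788/167 1060/167; 1060/167 1570/167]

x' = [-77/167, 127/167]
P' = [788/167 1060/167; 1060/167 1570/167]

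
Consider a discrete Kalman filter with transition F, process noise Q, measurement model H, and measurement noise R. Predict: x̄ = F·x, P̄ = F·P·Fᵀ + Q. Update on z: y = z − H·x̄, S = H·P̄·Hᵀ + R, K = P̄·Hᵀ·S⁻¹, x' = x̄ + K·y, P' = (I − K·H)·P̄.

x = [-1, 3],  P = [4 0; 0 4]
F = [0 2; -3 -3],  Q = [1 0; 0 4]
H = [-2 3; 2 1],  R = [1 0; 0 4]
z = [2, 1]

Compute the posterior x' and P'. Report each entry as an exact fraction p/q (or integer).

x̄ = F·x = [6, -6]
P̄ = F·P·Fᵀ + Q = [17 -24; -24 76]
y = z − H·x̄ = [32, -5]
S = H·P̄·Hᵀ + R = [1041 64; 64 52]
K = P̄·Hᵀ·S⁻¹ = [-1538/12509 8597/25018; 3140/12509 2871/12509]
x' = x̄ + K·y = [8691/25018, 11071/12509]
P' = (I − K·H)·P̄ = [6640/12509 3914/12509; 3914/12509 3656/12509]

x' = [8691/25018, 11071/12509]
P' = [6640/12509 3914/12509; 3914/12509 3656/12509]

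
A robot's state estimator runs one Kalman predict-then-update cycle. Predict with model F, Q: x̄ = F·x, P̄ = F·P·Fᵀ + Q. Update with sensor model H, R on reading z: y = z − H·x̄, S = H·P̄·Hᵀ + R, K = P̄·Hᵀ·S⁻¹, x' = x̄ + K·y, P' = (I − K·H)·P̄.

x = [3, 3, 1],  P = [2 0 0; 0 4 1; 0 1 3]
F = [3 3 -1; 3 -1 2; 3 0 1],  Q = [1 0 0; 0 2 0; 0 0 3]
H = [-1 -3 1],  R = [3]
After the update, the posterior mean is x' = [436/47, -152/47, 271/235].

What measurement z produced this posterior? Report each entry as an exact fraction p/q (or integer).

z = [2]

x̄ = F·x = [17, 8, 10]
P̄ = F·P·Fᵀ + Q = [52 7 18; 7 32 23; 18 23 24]
S = H·P̄·Hᵀ + R = [235]
K = P̄·Hᵀ·S⁻¹ = [-11/47; -16/47; -63/235]
x' − x̄ = [-363/47, -528/47, -2079/235] = K·y
y = (KᵀK)⁻¹·Kᵀ·(x' − x̄) = [33]
z = y + H·x̄ = [33] + [-31] = [2]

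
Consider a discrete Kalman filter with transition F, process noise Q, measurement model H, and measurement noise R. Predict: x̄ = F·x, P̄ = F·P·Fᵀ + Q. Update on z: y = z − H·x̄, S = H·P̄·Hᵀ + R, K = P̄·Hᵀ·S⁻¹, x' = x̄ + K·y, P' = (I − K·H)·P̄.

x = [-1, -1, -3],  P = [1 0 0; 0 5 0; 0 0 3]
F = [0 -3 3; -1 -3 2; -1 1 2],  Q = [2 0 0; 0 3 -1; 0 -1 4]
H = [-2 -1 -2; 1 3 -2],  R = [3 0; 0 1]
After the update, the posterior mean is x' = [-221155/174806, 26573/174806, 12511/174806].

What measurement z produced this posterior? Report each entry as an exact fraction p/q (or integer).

z = [2, -1]

x̄ = F·x = [-6, -2, -6]
P̄ = F·P·Fᵀ + Q = [74 63 3; 63 61 -3; 3 -3 22]
S = H·P̄·Hᵀ + R = [712 -666; -666 1114]
K = P̄·Hᵀ·S⁻¹ = [-17644/87403 19231/174806; -16901/174806 29439/174806; -42829/174806 -33451/174806]
x' − x̄ = [827681/174806, 376185/174806, 1061347/174806] = K·y
y = (KᵀK)⁻¹·Kᵀ·(x' − x̄) = [-24, -1]
z = y + H·x̄ = [-24, -1] + [26, 0] = [2, -1]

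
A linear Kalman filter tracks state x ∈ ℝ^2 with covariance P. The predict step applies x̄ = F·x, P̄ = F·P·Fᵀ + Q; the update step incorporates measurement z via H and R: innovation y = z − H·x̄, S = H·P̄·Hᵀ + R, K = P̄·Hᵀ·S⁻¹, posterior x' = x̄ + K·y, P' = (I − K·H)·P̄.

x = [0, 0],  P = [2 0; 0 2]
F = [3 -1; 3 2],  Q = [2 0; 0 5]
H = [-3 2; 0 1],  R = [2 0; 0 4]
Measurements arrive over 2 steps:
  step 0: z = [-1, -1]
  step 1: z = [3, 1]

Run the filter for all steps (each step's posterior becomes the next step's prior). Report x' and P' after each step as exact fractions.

step 0: x̄ = F·x = [0, 0]
step 0: P̄ = F·P·Fᵀ + Q = [22 14; 14 31]
step 0: y = z − H·x̄ = [-1, -1]
step 0: S = H·P̄·Hᵀ + R = [156 20; 20 35]
step 0: K = P̄·Hᵀ·S⁻¹ = [-7/22 32/55; 4/253 1109/1265]
step 0: x' = x̄ + K·y = [-29/110, -1129/1265]
step 0: P' = (I − K·H)·P̄ = [97/55 128/55; 128/55 4436/1265]
step 1: x̄ = F·x = [257/2530, -6517/2530]
step 1: P̄ = F·P·Fᵀ + Q = [9381/1265 20039/1265; 20039/1265 79476/1265]
step 1: y = z − H·x̄ = [389/46, 9047/2530]
step 1: S = H·P̄·Hᵀ + R = [2989/23 1797/23; 1797/23 84536/1265]
step 1: K = P̄·Hᵀ·S⁻¹ = [-45181/191999 98336/191999; 395340/3263983 2606403/3263983]
step 1: x' = x̄ + K·y = [-10932/191999, 4255751/3263983]
step 1: P' = (I − K·H)·P̄ = [292350/191999 393344/191999; 393344/191999 10425612/3263983]

step 0: x' = [-29/110, -1129/1265], P' = [97/55 128/55; 128/55 4436/1265]
step 1: x' = [-10932/191999, 4255751/3263983], P' = [292350/191999 393344/191999; 393344/191999 10425612/3263983]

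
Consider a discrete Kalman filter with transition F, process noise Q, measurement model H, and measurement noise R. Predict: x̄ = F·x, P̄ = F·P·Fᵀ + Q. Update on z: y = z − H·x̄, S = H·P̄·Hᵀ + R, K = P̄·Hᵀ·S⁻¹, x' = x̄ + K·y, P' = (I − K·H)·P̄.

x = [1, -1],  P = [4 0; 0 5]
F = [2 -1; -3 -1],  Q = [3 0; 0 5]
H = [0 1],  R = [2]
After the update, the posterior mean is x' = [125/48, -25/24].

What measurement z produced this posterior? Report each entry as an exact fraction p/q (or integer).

z = [-1]

x̄ = F·x = [3, -2]
P̄ = F·P·Fᵀ + Q = [24 -19; -19 46]
S = H·P̄·Hᵀ + R = [48]
K = P̄·Hᵀ·S⁻¹ = [-19/48; 23/24]
x' − x̄ = [-19/48, 23/24] = K·y
y = (KᵀK)⁻¹·Kᵀ·(x' − x̄) = [1]
z = y + H·x̄ = [1] + [-2] = [-1]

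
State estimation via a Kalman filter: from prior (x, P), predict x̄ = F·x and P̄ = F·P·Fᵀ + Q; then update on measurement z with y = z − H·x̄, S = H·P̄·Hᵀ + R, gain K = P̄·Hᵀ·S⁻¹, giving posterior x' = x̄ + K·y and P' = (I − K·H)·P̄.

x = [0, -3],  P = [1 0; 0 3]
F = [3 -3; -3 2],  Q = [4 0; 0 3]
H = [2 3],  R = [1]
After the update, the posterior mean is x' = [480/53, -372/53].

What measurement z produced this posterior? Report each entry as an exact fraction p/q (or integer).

x̄ = F·x = [9, -6]
P̄ = F·P·Fᵀ + Q = [40 -27; -27 24]
S = H·P̄·Hᵀ + R = [53]
K = P̄·Hᵀ·S⁻¹ = [-1/53; 18/53]
x' − x̄ = [3/53, -54/53] = K·y
y = (KᵀK)⁻¹·Kᵀ·(x' − x̄) = [-3]
z = y + H·x̄ = [-3] + [0] = [-3]

z = [-3]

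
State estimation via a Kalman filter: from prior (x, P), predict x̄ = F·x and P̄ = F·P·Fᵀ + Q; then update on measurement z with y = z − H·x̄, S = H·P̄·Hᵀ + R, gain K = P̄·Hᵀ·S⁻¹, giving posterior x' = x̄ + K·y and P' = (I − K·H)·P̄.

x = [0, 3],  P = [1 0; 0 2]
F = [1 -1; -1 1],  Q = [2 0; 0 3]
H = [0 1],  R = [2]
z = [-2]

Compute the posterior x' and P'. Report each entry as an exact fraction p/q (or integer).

x' = [-9/8, -3/4]
P' = [31/8 -3/4; -3/4 3/2]

x̄ = F·x = [-3, 3]
P̄ = F·P·Fᵀ + Q = [5 -3; -3 6]
y = z − H·x̄ = [-5]
S = H·P̄·Hᵀ + R = [8]
K = P̄·Hᵀ·S⁻¹ = [-3/8; 3/4]
x' = x̄ + K·y = [-9/8, -3/4]
P' = (I − K·H)·P̄ = [31/8 -3/4; -3/4 3/2]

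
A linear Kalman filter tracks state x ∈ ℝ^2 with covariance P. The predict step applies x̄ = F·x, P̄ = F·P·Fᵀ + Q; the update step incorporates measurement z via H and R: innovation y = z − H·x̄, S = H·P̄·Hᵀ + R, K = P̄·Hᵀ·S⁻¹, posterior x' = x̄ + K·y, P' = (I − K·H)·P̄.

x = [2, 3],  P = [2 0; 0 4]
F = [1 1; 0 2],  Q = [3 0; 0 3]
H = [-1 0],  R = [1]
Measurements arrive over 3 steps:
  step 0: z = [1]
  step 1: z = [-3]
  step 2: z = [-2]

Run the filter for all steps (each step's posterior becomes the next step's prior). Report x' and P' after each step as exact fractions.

step 0: x̄ = F·x = [5, 6]
step 0: P̄ = F·P·Fᵀ + Q = [9 8; 8 19]
step 0: y = z − H·x̄ = [6]
step 0: S = H·P̄·Hᵀ + R = [10]
step 0: K = P̄·Hᵀ·S⁻¹ = [-9/10; -4/5]
step 0: x' = x̄ + K·y = [-2/5, 6/5]
step 0: P' = (I − K·H)·P̄ = [9/10 4/5; 4/5 63/5]
step 1: x̄ = F·x = [4/5, 12/5]
step 1: P̄ = F·P·Fᵀ + Q = [181/10 134/5; 134/5 267/5]
step 1: y = z − H·x̄ = [-11/5]
step 1: S = H·P̄·Hᵀ + R = [191/10]
step 1: K = P̄·Hᵀ·S⁻¹ = [-181/191; -268/191]
step 1: x' = x̄ + K·y = [551/191, 1048/191]
step 1: P' = (I − K·H)·P̄ = [181/191 268/191; 268/191 3017/191]
step 2: x̄ = F·x = [1599/191, 2096/191]
step 2: P̄ = F·P·Fᵀ + Q = [4307/191 6570/191; 6570/191 12641/191]
step 2: y = z − H·x̄ = [1217/191]
step 2: S = H·P̄·Hᵀ + R = [4498/191]
step 2: K = P̄·Hᵀ·S⁻¹ = [-4307/4498; -3285/2249]
step 2: x' = x̄ + K·y = [10213/4498, 3749/2249]
step 2: P' = (I − K·H)·P̄ = [4307/4498 3285/2249; 3285/2249 35849/2249]

step 0: x' = [-2/5, 6/5], P' = [9/10 4/5; 4/5 63/5]
step 1: x' = [551/191, 1048/191], P' = [181/191 268/191; 268/191 3017/191]
step 2: x' = [10213/4498, 3749/2249], P' = [4307/4498 3285/2249; 3285/2249 35849/2249]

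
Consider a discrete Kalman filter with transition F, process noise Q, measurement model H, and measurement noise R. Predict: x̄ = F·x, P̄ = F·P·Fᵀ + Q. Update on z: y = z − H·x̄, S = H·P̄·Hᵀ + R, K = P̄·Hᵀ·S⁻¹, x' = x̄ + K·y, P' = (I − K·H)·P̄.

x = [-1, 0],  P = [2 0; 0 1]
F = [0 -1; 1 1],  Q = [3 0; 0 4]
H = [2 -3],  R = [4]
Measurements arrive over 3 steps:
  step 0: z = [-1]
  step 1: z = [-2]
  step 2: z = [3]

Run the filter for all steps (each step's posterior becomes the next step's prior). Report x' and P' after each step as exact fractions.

step 0: x' = [-44/95, -3/95], P' = [259/95 158/95; 158/95 136/95]
step 1: x' = [-5629/15411, 184/467], P' = [37009/15411 678/467; 678/467 608/467]
step 2: x' = [32624/769091, -2162417/2307273], P' = [1847449/769091 1116118/769091; 1116118/769091 2999264/2307273]

step 0: x̄ = F·x = [0, -1]
step 0: P̄ = F·P·Fᵀ + Q = [4 -1; -1 7]
step 0: y = z − H·x̄ = [-4]
step 0: S = H·P̄·Hᵀ + R = [95]
step 0: K = P̄·Hᵀ·S⁻¹ = [11/95; -23/95]
step 0: x' = x̄ + K·y = [-44/95, -3/95]
step 0: P' = (I − K·H)·P̄ = [259/95 158/95; 158/95 136/95]
step 1: x̄ = F·x = [3/95, -47/95]
step 1: P̄ = F·P·Fᵀ + Q = [421/95 -294/95; -294/95 1091/95]
step 1: y = z − H·x̄ = [-337/95]
step 1: S = H·P̄·Hᵀ + R = [15411/95]
step 1: K = P̄·Hᵀ·S⁻¹ = [1724/15411; -117/467]
step 1: x' = x̄ + K·y = [-5629/15411, 184/467]
step 1: P' = (I − K·H)·P̄ = [37009/15411 678/467; 678/467 608/467]
step 2: x̄ = F·x = [-184/467, 443/15411]
step 2: P̄ = F·P·Fᵀ + Q = [2009/467 -1286/467; -1286/467 163465/15411]
step 2: y = z − H·x̄ = [19902/5137]
step 2: S = H·P̄·Hᵀ + R = [769091/5137]
step 2: K = P̄·Hᵀ·S⁻¹ = [86636/769091; -191757/769091]
step 2: x' = x̄ + K·y = [32624/769091, -2162417/2307273]
step 2: P' = (I − K·H)·P̄ = [1847449/769091 1116118/769091; 1116118/769091 2999264/2307273]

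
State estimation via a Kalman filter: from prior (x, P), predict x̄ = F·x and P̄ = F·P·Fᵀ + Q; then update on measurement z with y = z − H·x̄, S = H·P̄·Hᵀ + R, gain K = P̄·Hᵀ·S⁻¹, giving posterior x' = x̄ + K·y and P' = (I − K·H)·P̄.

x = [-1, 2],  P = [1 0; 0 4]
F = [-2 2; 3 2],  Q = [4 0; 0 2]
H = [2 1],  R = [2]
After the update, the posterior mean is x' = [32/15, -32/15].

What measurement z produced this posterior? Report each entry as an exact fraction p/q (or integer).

z = [2]

x̄ = F·x = [6, 1]
P̄ = F·P·Fᵀ + Q = [24 10; 10 27]
S = H·P̄·Hᵀ + R = [165]
K = P̄·Hᵀ·S⁻¹ = [58/165; 47/165]
x' − x̄ = [-58/15, -47/15] = K·y
y = (KᵀK)⁻¹·Kᵀ·(x' − x̄) = [-11]
z = y + H·x̄ = [-11] + [13] = [2]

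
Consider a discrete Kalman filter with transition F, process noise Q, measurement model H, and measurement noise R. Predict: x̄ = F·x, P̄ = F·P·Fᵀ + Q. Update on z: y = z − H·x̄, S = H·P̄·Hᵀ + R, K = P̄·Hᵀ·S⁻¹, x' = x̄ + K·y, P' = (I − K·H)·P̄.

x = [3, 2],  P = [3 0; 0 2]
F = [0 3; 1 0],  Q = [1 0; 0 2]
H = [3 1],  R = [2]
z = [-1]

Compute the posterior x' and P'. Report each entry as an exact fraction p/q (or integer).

x' = [-93/89, 212/89]
P' = [133/178 -285/178; -285/178 865/178]

x̄ = F·x = [6, 3]
P̄ = F·P·Fᵀ + Q = [19 0; 0 5]
y = z − H·x̄ = [-22]
S = H·P̄·Hᵀ + R = [178]
K = P̄·Hᵀ·S⁻¹ = [57/178; 5/178]
x' = x̄ + K·y = [-93/89, 212/89]
P' = (I − K·H)·P̄ = [133/178 -285/178; -285/178 865/178]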